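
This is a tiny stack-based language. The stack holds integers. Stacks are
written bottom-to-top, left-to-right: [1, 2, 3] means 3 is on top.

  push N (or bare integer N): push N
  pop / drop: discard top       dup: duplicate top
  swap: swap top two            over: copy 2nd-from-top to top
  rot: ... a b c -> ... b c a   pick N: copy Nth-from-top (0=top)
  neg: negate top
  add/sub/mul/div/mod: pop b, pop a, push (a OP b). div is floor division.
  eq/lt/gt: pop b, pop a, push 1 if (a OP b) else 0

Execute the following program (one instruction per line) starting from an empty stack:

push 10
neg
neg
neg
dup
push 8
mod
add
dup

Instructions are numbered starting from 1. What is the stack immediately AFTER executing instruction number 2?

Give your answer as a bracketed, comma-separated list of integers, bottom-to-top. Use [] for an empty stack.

Step 1 ('push 10'): [10]
Step 2 ('neg'): [-10]

Answer: [-10]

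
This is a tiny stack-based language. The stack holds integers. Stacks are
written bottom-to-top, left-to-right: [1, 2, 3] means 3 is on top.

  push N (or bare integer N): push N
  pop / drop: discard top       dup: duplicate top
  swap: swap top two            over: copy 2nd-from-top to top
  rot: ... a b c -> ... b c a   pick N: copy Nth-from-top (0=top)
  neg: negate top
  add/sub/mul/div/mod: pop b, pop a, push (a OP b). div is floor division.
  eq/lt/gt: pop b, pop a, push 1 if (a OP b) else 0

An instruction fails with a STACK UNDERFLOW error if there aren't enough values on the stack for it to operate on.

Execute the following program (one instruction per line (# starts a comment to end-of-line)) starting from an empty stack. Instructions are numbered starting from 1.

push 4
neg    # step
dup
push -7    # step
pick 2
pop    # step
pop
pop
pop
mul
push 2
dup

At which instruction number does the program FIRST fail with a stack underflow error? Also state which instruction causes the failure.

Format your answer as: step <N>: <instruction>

Answer: step 10: mul

Derivation:
Step 1 ('push 4'): stack = [4], depth = 1
Step 2 ('neg'): stack = [-4], depth = 1
Step 3 ('dup'): stack = [-4, -4], depth = 2
Step 4 ('push -7'): stack = [-4, -4, -7], depth = 3
Step 5 ('pick 2'): stack = [-4, -4, -7, -4], depth = 4
Step 6 ('pop'): stack = [-4, -4, -7], depth = 3
Step 7 ('pop'): stack = [-4, -4], depth = 2
Step 8 ('pop'): stack = [-4], depth = 1
Step 9 ('pop'): stack = [], depth = 0
Step 10 ('mul'): needs 2 value(s) but depth is 0 — STACK UNDERFLOW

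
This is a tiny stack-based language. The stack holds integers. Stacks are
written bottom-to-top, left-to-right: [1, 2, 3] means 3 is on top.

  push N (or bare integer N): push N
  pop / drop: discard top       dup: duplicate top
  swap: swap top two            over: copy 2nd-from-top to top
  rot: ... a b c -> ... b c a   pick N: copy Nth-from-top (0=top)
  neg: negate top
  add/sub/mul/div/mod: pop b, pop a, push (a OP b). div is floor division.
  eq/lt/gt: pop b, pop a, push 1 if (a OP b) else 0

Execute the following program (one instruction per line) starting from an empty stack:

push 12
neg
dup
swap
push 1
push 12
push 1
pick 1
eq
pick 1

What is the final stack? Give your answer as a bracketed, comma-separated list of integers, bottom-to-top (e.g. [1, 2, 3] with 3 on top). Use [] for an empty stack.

After 'push 12': [12]
After 'neg': [-12]
After 'dup': [-12, -12]
After 'swap': [-12, -12]
After 'push 1': [-12, -12, 1]
After 'push 12': [-12, -12, 1, 12]
After 'push 1': [-12, -12, 1, 12, 1]
After 'pick 1': [-12, -12, 1, 12, 1, 12]
After 'eq': [-12, -12, 1, 12, 0]
After 'pick 1': [-12, -12, 1, 12, 0, 12]

Answer: [-12, -12, 1, 12, 0, 12]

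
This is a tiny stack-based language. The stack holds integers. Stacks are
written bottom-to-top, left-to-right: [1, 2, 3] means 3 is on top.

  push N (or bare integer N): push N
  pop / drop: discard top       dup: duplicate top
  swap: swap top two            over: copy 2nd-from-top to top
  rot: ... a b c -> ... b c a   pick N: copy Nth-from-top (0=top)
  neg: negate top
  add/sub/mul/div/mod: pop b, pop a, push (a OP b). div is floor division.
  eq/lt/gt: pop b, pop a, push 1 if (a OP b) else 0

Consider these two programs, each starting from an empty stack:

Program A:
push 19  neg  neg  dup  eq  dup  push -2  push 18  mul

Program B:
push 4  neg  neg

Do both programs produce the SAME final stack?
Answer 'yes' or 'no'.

Program A trace:
  After 'push 19': [19]
  After 'neg': [-19]
  After 'neg': [19]
  After 'dup': [19, 19]
  After 'eq': [1]
  After 'dup': [1, 1]
  After 'push -2': [1, 1, -2]
  After 'push 18': [1, 1, -2, 18]
  After 'mul': [1, 1, -36]
Program A final stack: [1, 1, -36]

Program B trace:
  After 'push 4': [4]
  After 'neg': [-4]
  After 'neg': [4]
Program B final stack: [4]
Same: no

Answer: no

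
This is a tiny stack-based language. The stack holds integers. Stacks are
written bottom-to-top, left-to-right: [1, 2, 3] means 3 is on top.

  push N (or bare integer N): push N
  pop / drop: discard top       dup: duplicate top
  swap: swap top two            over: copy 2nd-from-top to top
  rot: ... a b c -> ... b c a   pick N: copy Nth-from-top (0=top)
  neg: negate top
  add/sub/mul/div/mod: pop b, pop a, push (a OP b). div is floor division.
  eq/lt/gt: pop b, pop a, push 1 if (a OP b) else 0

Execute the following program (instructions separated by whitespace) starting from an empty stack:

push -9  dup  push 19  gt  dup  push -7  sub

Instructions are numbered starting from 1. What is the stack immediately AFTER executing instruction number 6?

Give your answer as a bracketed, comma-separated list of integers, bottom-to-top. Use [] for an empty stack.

Answer: [-9, 0, 0, -7]

Derivation:
Step 1 ('push -9'): [-9]
Step 2 ('dup'): [-9, -9]
Step 3 ('push 19'): [-9, -9, 19]
Step 4 ('gt'): [-9, 0]
Step 5 ('dup'): [-9, 0, 0]
Step 6 ('push -7'): [-9, 0, 0, -7]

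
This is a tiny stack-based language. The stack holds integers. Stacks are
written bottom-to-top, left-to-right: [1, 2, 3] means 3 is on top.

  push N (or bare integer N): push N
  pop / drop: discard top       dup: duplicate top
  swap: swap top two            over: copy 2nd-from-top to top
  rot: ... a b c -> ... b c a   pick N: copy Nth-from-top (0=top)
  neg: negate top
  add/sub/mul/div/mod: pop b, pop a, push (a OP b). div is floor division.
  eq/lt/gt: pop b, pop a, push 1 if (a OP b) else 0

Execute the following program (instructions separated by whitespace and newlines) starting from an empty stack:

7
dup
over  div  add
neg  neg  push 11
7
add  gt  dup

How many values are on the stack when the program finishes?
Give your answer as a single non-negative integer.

Answer: 2

Derivation:
After 'push 7': stack = [7] (depth 1)
After 'dup': stack = [7, 7] (depth 2)
After 'over': stack = [7, 7, 7] (depth 3)
After 'div': stack = [7, 1] (depth 2)
After 'add': stack = [8] (depth 1)
After 'neg': stack = [-8] (depth 1)
After 'neg': stack = [8] (depth 1)
After 'push 11': stack = [8, 11] (depth 2)
After 'push 7': stack = [8, 11, 7] (depth 3)
After 'add': stack = [8, 18] (depth 2)
After 'gt': stack = [0] (depth 1)
After 'dup': stack = [0, 0] (depth 2)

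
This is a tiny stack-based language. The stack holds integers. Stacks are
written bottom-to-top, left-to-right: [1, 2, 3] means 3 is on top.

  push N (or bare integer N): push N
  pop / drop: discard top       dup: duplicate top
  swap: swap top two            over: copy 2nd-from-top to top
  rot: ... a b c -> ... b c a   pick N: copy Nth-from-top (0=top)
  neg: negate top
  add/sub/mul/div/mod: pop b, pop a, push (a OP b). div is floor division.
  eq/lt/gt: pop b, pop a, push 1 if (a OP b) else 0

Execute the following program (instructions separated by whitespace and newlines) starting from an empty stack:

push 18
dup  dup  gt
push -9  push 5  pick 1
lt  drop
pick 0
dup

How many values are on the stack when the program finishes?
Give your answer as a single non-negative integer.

Answer: 5

Derivation:
After 'push 18': stack = [18] (depth 1)
After 'dup': stack = [18, 18] (depth 2)
After 'dup': stack = [18, 18, 18] (depth 3)
After 'gt': stack = [18, 0] (depth 2)
After 'push -9': stack = [18, 0, -9] (depth 3)
After 'push 5': stack = [18, 0, -9, 5] (depth 4)
After 'pick 1': stack = [18, 0, -9, 5, -9] (depth 5)
After 'lt': stack = [18, 0, -9, 0] (depth 4)
After 'drop': stack = [18, 0, -9] (depth 3)
After 'pick 0': stack = [18, 0, -9, -9] (depth 4)
After 'dup': stack = [18, 0, -9, -9, -9] (depth 5)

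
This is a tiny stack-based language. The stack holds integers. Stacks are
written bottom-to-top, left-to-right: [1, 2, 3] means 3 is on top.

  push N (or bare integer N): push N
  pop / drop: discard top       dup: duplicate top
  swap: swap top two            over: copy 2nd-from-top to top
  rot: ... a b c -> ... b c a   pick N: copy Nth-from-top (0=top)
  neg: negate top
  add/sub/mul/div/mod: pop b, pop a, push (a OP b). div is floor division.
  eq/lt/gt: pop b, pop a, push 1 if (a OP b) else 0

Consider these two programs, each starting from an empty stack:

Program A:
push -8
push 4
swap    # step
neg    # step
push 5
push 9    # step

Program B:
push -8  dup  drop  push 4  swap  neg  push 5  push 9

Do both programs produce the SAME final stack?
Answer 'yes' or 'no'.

Program A trace:
  After 'push -8': [-8]
  After 'push 4': [-8, 4]
  After 'swap': [4, -8]
  After 'neg': [4, 8]
  After 'push 5': [4, 8, 5]
  After 'push 9': [4, 8, 5, 9]
Program A final stack: [4, 8, 5, 9]

Program B trace:
  After 'push -8': [-8]
  After 'dup': [-8, -8]
  After 'drop': [-8]
  After 'push 4': [-8, 4]
  After 'swap': [4, -8]
  After 'neg': [4, 8]
  After 'push 5': [4, 8, 5]
  After 'push 9': [4, 8, 5, 9]
Program B final stack: [4, 8, 5, 9]
Same: yes

Answer: yes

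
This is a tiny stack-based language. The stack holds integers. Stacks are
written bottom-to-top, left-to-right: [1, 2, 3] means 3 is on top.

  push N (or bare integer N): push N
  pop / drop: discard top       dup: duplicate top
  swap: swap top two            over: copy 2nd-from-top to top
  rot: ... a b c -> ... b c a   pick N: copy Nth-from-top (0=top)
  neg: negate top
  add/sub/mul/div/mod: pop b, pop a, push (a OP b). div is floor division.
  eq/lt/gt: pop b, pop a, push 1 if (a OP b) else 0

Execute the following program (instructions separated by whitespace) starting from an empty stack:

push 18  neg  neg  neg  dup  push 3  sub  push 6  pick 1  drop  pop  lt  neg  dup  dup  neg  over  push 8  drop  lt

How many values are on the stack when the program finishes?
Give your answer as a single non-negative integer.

Answer: 3

Derivation:
After 'push 18': stack = [18] (depth 1)
After 'neg': stack = [-18] (depth 1)
After 'neg': stack = [18] (depth 1)
After 'neg': stack = [-18] (depth 1)
After 'dup': stack = [-18, -18] (depth 2)
After 'push 3': stack = [-18, -18, 3] (depth 3)
After 'sub': stack = [-18, -21] (depth 2)
After 'push 6': stack = [-18, -21, 6] (depth 3)
After 'pick 1': stack = [-18, -21, 6, -21] (depth 4)
After 'drop': stack = [-18, -21, 6] (depth 3)
After 'pop': stack = [-18, -21] (depth 2)
After 'lt': stack = [0] (depth 1)
After 'neg': stack = [0] (depth 1)
After 'dup': stack = [0, 0] (depth 2)
After 'dup': stack = [0, 0, 0] (depth 3)
After 'neg': stack = [0, 0, 0] (depth 3)
After 'over': stack = [0, 0, 0, 0] (depth 4)
After 'push 8': stack = [0, 0, 0, 0, 8] (depth 5)
After 'drop': stack = [0, 0, 0, 0] (depth 4)
After 'lt': stack = [0, 0, 0] (depth 3)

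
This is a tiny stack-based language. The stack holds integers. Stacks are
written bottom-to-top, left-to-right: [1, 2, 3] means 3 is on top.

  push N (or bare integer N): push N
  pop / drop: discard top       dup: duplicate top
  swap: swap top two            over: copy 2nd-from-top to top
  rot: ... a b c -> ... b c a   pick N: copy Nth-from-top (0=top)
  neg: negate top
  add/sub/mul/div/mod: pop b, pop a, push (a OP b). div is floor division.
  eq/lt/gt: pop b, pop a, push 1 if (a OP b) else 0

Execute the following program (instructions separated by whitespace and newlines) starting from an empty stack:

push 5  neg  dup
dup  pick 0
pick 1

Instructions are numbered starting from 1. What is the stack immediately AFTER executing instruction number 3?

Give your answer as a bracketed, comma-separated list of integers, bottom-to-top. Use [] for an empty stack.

Answer: [-5, -5]

Derivation:
Step 1 ('push 5'): [5]
Step 2 ('neg'): [-5]
Step 3 ('dup'): [-5, -5]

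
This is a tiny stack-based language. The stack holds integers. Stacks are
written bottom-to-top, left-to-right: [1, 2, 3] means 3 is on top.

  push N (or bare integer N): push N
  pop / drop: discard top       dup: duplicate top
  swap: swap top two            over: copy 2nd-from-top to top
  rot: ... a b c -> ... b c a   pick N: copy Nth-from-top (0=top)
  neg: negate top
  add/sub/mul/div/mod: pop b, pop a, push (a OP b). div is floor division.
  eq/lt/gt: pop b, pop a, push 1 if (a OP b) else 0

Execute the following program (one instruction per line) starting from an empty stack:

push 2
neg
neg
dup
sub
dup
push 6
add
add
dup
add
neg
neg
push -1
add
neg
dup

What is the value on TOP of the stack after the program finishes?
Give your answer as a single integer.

After 'push 2': [2]
After 'neg': [-2]
After 'neg': [2]
After 'dup': [2, 2]
After 'sub': [0]
After 'dup': [0, 0]
After 'push 6': [0, 0, 6]
After 'add': [0, 6]
After 'add': [6]
After 'dup': [6, 6]
After 'add': [12]
After 'neg': [-12]
After 'neg': [12]
After 'push -1': [12, -1]
After 'add': [11]
After 'neg': [-11]
After 'dup': [-11, -11]

Answer: -11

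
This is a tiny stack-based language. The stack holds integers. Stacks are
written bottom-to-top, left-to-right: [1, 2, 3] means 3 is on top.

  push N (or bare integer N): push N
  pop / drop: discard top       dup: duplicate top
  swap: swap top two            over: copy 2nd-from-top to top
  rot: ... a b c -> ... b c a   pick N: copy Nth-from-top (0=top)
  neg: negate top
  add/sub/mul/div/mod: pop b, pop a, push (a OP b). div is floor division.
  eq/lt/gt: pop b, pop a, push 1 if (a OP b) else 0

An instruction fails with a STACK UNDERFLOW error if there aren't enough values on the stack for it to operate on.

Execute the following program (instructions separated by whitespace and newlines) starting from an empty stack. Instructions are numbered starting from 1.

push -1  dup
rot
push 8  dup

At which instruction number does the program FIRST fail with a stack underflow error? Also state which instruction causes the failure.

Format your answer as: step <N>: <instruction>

Answer: step 3: rot

Derivation:
Step 1 ('push -1'): stack = [-1], depth = 1
Step 2 ('dup'): stack = [-1, -1], depth = 2
Step 3 ('rot'): needs 3 value(s) but depth is 2 — STACK UNDERFLOW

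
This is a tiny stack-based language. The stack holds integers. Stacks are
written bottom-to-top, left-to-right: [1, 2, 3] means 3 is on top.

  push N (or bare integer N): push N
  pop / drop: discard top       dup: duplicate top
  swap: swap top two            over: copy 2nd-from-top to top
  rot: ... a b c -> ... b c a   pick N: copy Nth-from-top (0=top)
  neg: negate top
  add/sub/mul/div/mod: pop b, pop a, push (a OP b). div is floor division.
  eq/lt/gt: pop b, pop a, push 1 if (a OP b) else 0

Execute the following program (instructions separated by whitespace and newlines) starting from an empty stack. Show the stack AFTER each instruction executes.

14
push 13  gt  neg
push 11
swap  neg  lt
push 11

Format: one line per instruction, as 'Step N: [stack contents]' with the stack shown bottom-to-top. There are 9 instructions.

Step 1: [14]
Step 2: [14, 13]
Step 3: [1]
Step 4: [-1]
Step 5: [-1, 11]
Step 6: [11, -1]
Step 7: [11, 1]
Step 8: [0]
Step 9: [0, 11]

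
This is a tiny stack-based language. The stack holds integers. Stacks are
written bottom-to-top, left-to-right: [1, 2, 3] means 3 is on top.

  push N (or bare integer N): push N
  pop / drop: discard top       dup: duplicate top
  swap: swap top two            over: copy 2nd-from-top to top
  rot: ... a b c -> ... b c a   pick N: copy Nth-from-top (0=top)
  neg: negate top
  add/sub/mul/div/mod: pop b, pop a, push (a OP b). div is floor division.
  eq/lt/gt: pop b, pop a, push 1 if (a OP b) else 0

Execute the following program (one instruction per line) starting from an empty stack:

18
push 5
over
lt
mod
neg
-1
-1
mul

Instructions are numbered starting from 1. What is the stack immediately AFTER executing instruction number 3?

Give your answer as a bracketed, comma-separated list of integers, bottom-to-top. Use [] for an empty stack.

Answer: [18, 5, 18]

Derivation:
Step 1 ('18'): [18]
Step 2 ('push 5'): [18, 5]
Step 3 ('over'): [18, 5, 18]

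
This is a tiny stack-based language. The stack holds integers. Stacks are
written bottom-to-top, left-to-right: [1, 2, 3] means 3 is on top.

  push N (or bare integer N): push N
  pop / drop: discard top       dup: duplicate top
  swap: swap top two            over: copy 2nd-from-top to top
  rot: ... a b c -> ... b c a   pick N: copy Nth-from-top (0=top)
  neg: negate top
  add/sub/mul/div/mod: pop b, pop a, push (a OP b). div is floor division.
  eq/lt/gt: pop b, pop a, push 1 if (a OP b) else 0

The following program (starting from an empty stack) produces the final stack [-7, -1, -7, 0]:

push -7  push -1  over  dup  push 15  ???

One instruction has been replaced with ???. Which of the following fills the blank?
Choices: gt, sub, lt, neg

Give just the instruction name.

Answer: gt

Derivation:
Stack before ???: [-7, -1, -7, -7, 15]
Stack after ???:  [-7, -1, -7, 0]
Checking each choice:
  gt: MATCH
  sub: produces [-7, -1, -7, -22]
  lt: produces [-7, -1, -7, 1]
  neg: produces [-7, -1, -7, -7, -15]


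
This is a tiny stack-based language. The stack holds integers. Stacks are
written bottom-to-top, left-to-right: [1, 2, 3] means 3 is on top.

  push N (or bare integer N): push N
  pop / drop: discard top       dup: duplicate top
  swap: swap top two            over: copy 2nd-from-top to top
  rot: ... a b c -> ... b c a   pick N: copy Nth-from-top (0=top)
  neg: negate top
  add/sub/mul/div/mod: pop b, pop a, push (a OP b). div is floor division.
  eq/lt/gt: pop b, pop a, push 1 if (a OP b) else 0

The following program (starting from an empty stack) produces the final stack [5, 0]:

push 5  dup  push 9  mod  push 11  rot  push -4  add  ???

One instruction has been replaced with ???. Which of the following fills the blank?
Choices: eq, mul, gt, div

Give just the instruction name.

Answer: eq

Derivation:
Stack before ???: [5, 11, 1]
Stack after ???:  [5, 0]
Checking each choice:
  eq: MATCH
  mul: produces [5, 11]
  gt: produces [5, 1]
  div: produces [5, 11]


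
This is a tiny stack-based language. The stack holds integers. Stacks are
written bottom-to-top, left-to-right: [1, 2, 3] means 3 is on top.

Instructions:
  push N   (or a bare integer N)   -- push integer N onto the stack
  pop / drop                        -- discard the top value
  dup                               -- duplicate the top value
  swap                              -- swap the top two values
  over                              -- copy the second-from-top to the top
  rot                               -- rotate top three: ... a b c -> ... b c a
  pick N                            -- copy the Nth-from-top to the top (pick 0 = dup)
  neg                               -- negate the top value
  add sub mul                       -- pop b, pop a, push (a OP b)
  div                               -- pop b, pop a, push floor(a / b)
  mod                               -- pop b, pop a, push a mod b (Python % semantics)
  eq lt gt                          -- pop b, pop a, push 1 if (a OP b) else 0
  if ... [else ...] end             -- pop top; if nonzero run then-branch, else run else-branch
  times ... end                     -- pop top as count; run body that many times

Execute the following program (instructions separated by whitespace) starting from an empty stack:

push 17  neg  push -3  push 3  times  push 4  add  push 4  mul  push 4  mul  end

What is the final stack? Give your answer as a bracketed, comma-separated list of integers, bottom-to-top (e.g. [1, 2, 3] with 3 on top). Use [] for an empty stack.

Answer: [-17, 5184]

Derivation:
After 'push 17': [17]
After 'neg': [-17]
After 'push -3': [-17, -3]
After 'push 3': [-17, -3, 3]
After 'times': [-17, -3]
After 'push 4': [-17, -3, 4]
After 'add': [-17, 1]
After 'push 4': [-17, 1, 4]
After 'mul': [-17, 4]
After 'push 4': [-17, 4, 4]
After 'mul': [-17, 16]
After 'push 4': [-17, 16, 4]
After 'add': [-17, 20]
After 'push 4': [-17, 20, 4]
After 'mul': [-17, 80]
After 'push 4': [-17, 80, 4]
After 'mul': [-17, 320]
After 'push 4': [-17, 320, 4]
After 'add': [-17, 324]
After 'push 4': [-17, 324, 4]
After 'mul': [-17, 1296]
After 'push 4': [-17, 1296, 4]
After 'mul': [-17, 5184]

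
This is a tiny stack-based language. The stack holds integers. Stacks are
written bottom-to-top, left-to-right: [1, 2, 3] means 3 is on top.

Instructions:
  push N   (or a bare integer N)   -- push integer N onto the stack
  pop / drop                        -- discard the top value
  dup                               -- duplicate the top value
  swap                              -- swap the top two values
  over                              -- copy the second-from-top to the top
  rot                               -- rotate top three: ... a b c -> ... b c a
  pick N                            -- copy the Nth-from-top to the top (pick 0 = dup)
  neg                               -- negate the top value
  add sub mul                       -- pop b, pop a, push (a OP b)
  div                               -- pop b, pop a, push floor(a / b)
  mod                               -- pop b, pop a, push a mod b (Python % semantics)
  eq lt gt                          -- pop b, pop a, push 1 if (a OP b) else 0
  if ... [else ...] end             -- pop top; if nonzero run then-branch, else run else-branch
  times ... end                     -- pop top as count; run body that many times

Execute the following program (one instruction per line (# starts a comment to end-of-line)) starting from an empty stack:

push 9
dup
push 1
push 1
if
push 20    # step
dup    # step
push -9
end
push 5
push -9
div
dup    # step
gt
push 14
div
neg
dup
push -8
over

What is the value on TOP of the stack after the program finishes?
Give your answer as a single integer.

Answer: 0

Derivation:
After 'push 9': [9]
After 'dup': [9, 9]
After 'push 1': [9, 9, 1]
After 'push 1': [9, 9, 1, 1]
After 'if': [9, 9, 1]
After 'push 20': [9, 9, 1, 20]
After 'dup': [9, 9, 1, 20, 20]
After 'push -9': [9, 9, 1, 20, 20, -9]
After 'push 5': [9, 9, 1, 20, 20, -9, 5]
After 'push -9': [9, 9, 1, 20, 20, -9, 5, -9]
After 'div': [9, 9, 1, 20, 20, -9, -1]
After 'dup': [9, 9, 1, 20, 20, -9, -1, -1]
After 'gt': [9, 9, 1, 20, 20, -9, 0]
After 'push 14': [9, 9, 1, 20, 20, -9, 0, 14]
After 'div': [9, 9, 1, 20, 20, -9, 0]
After 'neg': [9, 9, 1, 20, 20, -9, 0]
After 'dup': [9, 9, 1, 20, 20, -9, 0, 0]
After 'push -8': [9, 9, 1, 20, 20, -9, 0, 0, -8]
After 'over': [9, 9, 1, 20, 20, -9, 0, 0, -8, 0]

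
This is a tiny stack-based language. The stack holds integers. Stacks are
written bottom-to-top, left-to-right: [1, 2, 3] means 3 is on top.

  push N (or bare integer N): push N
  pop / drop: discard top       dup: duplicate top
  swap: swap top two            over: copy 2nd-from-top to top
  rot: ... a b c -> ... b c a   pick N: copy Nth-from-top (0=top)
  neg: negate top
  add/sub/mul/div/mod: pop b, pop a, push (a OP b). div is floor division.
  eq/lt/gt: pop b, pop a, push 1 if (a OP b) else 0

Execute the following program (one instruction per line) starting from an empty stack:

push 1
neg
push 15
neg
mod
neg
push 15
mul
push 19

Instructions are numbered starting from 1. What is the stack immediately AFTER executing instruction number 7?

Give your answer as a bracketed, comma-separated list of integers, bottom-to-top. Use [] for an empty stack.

Step 1 ('push 1'): [1]
Step 2 ('neg'): [-1]
Step 3 ('push 15'): [-1, 15]
Step 4 ('neg'): [-1, -15]
Step 5 ('mod'): [-1]
Step 6 ('neg'): [1]
Step 7 ('push 15'): [1, 15]

Answer: [1, 15]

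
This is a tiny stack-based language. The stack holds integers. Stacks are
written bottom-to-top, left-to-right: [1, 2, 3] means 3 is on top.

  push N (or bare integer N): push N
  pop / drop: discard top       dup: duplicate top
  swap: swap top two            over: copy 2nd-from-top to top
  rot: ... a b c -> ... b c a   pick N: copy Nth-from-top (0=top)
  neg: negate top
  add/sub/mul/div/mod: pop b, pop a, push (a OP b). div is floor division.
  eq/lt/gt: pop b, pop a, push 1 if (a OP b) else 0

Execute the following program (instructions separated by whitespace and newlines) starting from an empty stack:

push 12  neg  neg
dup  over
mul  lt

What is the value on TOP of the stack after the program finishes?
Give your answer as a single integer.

After 'push 12': [12]
After 'neg': [-12]
After 'neg': [12]
After 'dup': [12, 12]
After 'over': [12, 12, 12]
After 'mul': [12, 144]
After 'lt': [1]

Answer: 1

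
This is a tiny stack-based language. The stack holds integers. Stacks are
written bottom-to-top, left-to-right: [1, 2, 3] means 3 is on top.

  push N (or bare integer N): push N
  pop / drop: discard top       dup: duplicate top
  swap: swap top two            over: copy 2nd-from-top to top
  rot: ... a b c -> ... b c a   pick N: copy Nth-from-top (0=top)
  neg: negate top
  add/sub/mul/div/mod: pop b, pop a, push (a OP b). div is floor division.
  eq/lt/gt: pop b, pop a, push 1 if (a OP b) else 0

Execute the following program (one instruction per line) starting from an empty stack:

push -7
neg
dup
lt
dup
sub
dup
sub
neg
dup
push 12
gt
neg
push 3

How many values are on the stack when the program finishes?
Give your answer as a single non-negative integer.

Answer: 3

Derivation:
After 'push -7': stack = [-7] (depth 1)
After 'neg': stack = [7] (depth 1)
After 'dup': stack = [7, 7] (depth 2)
After 'lt': stack = [0] (depth 1)
After 'dup': stack = [0, 0] (depth 2)
After 'sub': stack = [0] (depth 1)
After 'dup': stack = [0, 0] (depth 2)
After 'sub': stack = [0] (depth 1)
After 'neg': stack = [0] (depth 1)
After 'dup': stack = [0, 0] (depth 2)
After 'push 12': stack = [0, 0, 12] (depth 3)
After 'gt': stack = [0, 0] (depth 2)
After 'neg': stack = [0, 0] (depth 2)
After 'push 3': stack = [0, 0, 3] (depth 3)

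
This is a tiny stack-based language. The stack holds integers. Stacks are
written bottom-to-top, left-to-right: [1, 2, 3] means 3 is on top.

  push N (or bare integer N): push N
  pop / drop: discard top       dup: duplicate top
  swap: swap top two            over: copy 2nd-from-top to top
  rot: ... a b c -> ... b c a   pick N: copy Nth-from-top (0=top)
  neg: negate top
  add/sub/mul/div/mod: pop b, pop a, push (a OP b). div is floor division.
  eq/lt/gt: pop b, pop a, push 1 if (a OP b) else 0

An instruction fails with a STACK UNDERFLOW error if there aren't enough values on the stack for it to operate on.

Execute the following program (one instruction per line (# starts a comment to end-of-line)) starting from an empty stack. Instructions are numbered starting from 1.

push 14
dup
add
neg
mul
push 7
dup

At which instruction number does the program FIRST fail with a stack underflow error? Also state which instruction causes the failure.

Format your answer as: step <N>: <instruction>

Step 1 ('push 14'): stack = [14], depth = 1
Step 2 ('dup'): stack = [14, 14], depth = 2
Step 3 ('add'): stack = [28], depth = 1
Step 4 ('neg'): stack = [-28], depth = 1
Step 5 ('mul'): needs 2 value(s) but depth is 1 — STACK UNDERFLOW

Answer: step 5: mul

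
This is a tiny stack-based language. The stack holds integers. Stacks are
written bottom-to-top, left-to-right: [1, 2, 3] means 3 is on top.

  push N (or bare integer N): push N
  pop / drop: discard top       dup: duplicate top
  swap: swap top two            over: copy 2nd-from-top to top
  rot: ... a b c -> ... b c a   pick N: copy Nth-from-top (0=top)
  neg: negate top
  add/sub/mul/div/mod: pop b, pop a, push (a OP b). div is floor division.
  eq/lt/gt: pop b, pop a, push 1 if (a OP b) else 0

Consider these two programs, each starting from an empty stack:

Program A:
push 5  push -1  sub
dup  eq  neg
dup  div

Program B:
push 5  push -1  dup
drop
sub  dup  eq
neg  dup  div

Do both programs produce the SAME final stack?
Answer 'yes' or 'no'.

Answer: yes

Derivation:
Program A trace:
  After 'push 5': [5]
  After 'push -1': [5, -1]
  After 'sub': [6]
  After 'dup': [6, 6]
  After 'eq': [1]
  After 'neg': [-1]
  After 'dup': [-1, -1]
  After 'div': [1]
Program A final stack: [1]

Program B trace:
  After 'push 5': [5]
  After 'push -1': [5, -1]
  After 'dup': [5, -1, -1]
  After 'drop': [5, -1]
  After 'sub': [6]
  After 'dup': [6, 6]
  After 'eq': [1]
  After 'neg': [-1]
  After 'dup': [-1, -1]
  After 'div': [1]
Program B final stack: [1]
Same: yes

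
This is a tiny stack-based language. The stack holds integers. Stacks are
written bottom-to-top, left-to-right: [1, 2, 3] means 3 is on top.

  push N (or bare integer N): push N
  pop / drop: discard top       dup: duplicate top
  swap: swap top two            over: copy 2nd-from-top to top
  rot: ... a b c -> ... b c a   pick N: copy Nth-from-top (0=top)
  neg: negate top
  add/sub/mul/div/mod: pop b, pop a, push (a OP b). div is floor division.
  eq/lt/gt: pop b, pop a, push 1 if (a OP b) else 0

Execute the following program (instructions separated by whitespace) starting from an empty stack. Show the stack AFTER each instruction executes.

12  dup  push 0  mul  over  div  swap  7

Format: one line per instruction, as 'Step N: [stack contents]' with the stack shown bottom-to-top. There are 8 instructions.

Step 1: [12]
Step 2: [12, 12]
Step 3: [12, 12, 0]
Step 4: [12, 0]
Step 5: [12, 0, 12]
Step 6: [12, 0]
Step 7: [0, 12]
Step 8: [0, 12, 7]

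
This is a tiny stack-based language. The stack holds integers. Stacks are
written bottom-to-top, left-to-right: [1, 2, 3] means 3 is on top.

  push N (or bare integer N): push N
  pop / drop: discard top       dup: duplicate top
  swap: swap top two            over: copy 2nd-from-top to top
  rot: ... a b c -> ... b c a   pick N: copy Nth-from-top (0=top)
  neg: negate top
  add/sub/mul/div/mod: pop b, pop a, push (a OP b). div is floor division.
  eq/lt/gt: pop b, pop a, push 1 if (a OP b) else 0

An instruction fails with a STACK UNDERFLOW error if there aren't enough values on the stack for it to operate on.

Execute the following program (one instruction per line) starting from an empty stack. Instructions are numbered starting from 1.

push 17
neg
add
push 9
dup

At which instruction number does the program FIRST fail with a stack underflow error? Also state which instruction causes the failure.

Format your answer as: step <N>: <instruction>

Answer: step 3: add

Derivation:
Step 1 ('push 17'): stack = [17], depth = 1
Step 2 ('neg'): stack = [-17], depth = 1
Step 3 ('add'): needs 2 value(s) but depth is 1 — STACK UNDERFLOW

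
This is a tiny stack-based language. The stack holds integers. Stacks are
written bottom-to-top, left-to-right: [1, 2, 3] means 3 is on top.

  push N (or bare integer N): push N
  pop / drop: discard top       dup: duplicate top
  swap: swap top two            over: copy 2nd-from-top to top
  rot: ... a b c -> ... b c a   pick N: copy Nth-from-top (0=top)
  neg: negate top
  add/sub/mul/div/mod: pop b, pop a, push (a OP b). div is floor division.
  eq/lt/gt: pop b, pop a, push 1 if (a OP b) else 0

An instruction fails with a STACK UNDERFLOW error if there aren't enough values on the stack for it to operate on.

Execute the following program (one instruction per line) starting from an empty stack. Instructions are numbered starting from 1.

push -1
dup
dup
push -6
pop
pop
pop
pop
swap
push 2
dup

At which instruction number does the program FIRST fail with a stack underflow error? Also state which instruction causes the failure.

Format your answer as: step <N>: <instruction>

Step 1 ('push -1'): stack = [-1], depth = 1
Step 2 ('dup'): stack = [-1, -1], depth = 2
Step 3 ('dup'): stack = [-1, -1, -1], depth = 3
Step 4 ('push -6'): stack = [-1, -1, -1, -6], depth = 4
Step 5 ('pop'): stack = [-1, -1, -1], depth = 3
Step 6 ('pop'): stack = [-1, -1], depth = 2
Step 7 ('pop'): stack = [-1], depth = 1
Step 8 ('pop'): stack = [], depth = 0
Step 9 ('swap'): needs 2 value(s) but depth is 0 — STACK UNDERFLOW

Answer: step 9: swap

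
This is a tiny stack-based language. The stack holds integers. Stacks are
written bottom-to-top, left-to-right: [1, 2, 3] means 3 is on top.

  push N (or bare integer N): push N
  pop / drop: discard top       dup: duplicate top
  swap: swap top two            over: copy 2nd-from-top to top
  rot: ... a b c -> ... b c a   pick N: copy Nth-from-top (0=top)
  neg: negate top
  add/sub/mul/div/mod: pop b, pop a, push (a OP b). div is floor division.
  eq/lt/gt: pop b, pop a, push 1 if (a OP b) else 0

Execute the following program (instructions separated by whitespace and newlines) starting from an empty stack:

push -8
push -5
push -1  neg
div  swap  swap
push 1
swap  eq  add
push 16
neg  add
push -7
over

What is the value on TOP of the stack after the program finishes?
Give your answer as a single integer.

Answer: -24

Derivation:
After 'push -8': [-8]
After 'push -5': [-8, -5]
After 'push -1': [-8, -5, -1]
After 'neg': [-8, -5, 1]
After 'div': [-8, -5]
After 'swap': [-5, -8]
After 'swap': [-8, -5]
After 'push 1': [-8, -5, 1]
After 'swap': [-8, 1, -5]
After 'eq': [-8, 0]
After 'add': [-8]
After 'push 16': [-8, 16]
After 'neg': [-8, -16]
After 'add': [-24]
After 'push -7': [-24, -7]
After 'over': [-24, -7, -24]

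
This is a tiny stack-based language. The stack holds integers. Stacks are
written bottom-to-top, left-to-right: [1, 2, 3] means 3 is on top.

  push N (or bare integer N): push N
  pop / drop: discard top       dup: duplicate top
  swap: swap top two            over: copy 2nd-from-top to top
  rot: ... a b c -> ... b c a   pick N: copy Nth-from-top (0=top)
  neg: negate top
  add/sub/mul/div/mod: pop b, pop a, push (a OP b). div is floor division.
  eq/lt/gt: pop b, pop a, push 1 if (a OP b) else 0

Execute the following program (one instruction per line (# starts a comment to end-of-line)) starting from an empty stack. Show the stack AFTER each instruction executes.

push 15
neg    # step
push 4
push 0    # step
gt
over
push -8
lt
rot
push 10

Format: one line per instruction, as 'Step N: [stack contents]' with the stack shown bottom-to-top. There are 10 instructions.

Step 1: [15]
Step 2: [-15]
Step 3: [-15, 4]
Step 4: [-15, 4, 0]
Step 5: [-15, 1]
Step 6: [-15, 1, -15]
Step 7: [-15, 1, -15, -8]
Step 8: [-15, 1, 1]
Step 9: [1, 1, -15]
Step 10: [1, 1, -15, 10]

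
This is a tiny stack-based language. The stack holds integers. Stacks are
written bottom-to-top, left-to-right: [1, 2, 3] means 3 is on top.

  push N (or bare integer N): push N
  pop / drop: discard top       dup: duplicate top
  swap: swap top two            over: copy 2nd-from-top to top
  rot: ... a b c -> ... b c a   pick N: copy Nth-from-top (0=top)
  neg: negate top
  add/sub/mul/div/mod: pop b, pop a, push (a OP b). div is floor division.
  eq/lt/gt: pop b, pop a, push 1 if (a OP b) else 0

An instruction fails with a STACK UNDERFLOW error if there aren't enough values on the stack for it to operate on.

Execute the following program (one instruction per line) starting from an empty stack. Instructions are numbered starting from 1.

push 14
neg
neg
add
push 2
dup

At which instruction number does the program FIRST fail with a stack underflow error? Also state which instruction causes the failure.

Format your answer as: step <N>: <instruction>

Answer: step 4: add

Derivation:
Step 1 ('push 14'): stack = [14], depth = 1
Step 2 ('neg'): stack = [-14], depth = 1
Step 3 ('neg'): stack = [14], depth = 1
Step 4 ('add'): needs 2 value(s) but depth is 1 — STACK UNDERFLOW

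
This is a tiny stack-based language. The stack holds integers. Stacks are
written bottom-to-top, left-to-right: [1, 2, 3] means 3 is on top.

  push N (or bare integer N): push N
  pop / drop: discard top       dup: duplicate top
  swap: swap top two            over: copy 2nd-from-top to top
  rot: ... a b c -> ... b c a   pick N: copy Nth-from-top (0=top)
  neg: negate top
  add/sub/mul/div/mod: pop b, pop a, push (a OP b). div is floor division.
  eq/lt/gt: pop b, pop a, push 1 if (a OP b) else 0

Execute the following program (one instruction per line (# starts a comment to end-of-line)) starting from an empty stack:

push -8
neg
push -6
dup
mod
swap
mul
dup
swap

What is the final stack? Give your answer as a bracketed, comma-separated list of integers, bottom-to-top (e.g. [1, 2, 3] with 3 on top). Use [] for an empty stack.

After 'push -8': [-8]
After 'neg': [8]
After 'push -6': [8, -6]
After 'dup': [8, -6, -6]
After 'mod': [8, 0]
After 'swap': [0, 8]
After 'mul': [0]
After 'dup': [0, 0]
After 'swap': [0, 0]

Answer: [0, 0]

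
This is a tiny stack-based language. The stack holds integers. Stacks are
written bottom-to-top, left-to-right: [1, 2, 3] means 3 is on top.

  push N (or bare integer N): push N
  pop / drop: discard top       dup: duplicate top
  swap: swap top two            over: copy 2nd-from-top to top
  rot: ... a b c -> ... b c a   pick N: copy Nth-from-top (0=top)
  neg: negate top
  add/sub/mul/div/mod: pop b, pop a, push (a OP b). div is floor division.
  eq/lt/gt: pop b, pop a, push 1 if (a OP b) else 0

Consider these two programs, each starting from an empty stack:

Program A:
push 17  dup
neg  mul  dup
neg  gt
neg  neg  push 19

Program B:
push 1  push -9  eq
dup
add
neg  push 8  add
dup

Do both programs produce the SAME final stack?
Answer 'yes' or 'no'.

Program A trace:
  After 'push 17': [17]
  After 'dup': [17, 17]
  After 'neg': [17, -17]
  After 'mul': [-289]
  After 'dup': [-289, -289]
  After 'neg': [-289, 289]
  After 'gt': [0]
  After 'neg': [0]
  After 'neg': [0]
  After 'push 19': [0, 19]
Program A final stack: [0, 19]

Program B trace:
  After 'push 1': [1]
  After 'push -9': [1, -9]
  After 'eq': [0]
  After 'dup': [0, 0]
  After 'add': [0]
  After 'neg': [0]
  After 'push 8': [0, 8]
  After 'add': [8]
  After 'dup': [8, 8]
Program B final stack: [8, 8]
Same: no

Answer: no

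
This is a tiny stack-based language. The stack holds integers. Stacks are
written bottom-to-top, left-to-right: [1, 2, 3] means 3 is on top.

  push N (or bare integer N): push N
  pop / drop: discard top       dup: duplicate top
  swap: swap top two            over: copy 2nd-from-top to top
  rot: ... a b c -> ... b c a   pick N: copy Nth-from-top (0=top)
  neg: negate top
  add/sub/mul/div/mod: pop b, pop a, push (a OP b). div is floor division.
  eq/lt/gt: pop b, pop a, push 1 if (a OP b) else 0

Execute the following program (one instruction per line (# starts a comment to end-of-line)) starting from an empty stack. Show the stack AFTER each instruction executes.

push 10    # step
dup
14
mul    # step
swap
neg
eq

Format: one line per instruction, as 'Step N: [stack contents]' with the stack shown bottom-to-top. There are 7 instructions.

Step 1: [10]
Step 2: [10, 10]
Step 3: [10, 10, 14]
Step 4: [10, 140]
Step 5: [140, 10]
Step 6: [140, -10]
Step 7: [0]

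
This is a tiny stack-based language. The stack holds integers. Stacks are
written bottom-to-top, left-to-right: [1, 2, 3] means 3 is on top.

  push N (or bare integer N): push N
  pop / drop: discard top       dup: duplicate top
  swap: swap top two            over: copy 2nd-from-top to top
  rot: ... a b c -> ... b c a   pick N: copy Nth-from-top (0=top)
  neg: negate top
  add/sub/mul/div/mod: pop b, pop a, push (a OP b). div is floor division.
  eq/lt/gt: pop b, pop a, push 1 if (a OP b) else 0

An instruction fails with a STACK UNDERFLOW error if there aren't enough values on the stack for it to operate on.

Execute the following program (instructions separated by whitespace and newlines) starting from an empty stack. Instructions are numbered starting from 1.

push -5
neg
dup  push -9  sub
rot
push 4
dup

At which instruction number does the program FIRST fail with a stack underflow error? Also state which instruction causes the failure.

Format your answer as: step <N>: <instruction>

Answer: step 6: rot

Derivation:
Step 1 ('push -5'): stack = [-5], depth = 1
Step 2 ('neg'): stack = [5], depth = 1
Step 3 ('dup'): stack = [5, 5], depth = 2
Step 4 ('push -9'): stack = [5, 5, -9], depth = 3
Step 5 ('sub'): stack = [5, 14], depth = 2
Step 6 ('rot'): needs 3 value(s) but depth is 2 — STACK UNDERFLOW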